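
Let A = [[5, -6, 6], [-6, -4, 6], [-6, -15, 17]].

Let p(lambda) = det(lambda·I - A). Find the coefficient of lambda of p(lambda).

87

p(lambda) = lambda^3 - 18·lambda^2 + 87·lambda - 110.
The coefficient of lambda is 87.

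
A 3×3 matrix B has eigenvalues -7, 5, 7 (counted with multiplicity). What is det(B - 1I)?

-192

If B has eigenvalues -7, 5, 7, then B - 1I has eigenvalues -8, 4, 6.
det(B - 1I) = (-8) · (4) · (6) = -192.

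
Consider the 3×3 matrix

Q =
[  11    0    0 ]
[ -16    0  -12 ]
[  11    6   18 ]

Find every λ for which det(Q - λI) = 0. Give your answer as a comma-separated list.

Set up det(λI - Q) = 0.
Cofactor expansion gives p(λ) = λ^3 - 29λ^2 + 270λ - 792.
Try λ = 11: p(11) = 0, so 11 is a root.
Factor out (λ - 11): p(λ) = (λ - 11)·(λ^2 - 18λ + 72).
The quadratic factors as (λ - 6)·(λ - 12).
Eigenvalues: 6, 11, 12.

6, 11, 12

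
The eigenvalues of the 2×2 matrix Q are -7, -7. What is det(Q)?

49

det(Q) is the product of the eigenvalues: (-7) · (-7) = 49.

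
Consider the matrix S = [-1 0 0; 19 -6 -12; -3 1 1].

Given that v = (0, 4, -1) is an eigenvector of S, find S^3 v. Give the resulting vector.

(0, -108, 27)

First find the eigenvalue: Sv = (0, -12, 3) = -3·(0, 4, -1), so λ = -3.
Then S^3 v = λ^3·v = (-3)^3·(0, 4, -1) = -27·(0, 4, -1) = (0, -108, 27).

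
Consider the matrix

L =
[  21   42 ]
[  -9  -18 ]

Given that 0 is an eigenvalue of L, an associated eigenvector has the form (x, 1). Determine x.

We need (L)v = 0.
L = [[21, 42], [-9, -18]].
Row 1: (21)·x + (42)·1 = 0
Row 2: (-9)·x + (-18)·1 = 0
Solving gives x = -2.
Check: L·(-2, 1) = (0, 0) = 0·(-2, 1).

-2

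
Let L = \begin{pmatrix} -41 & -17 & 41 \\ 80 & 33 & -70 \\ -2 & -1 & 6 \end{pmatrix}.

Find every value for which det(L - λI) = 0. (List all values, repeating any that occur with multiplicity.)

-7, 2, 3

Set up det(rI - L) = 0.
Expanding along the first row, p(r) = r^3 + 2r^2 - 29r + 42.
Rational-root test: r = 2 gives p(2) = 0.
Dividing by (r - 2) leaves r^2 + 4r - 21.
The quadratic factors as (r + 7)·(r - 3).
Eigenvalues: -7, 2, 3.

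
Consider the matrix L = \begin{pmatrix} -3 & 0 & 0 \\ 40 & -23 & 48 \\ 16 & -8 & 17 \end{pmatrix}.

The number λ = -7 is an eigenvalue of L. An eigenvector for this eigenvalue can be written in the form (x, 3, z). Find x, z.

0, 1

We need (L + 7I)v = 0.
L + 7I = [[4, 0, 0], [40, -16, 48], [16, -8, 24]].
Row 1: (4)·x + (0)·3 + (0)·z = 0
Row 2: (40)·x + (-16)·3 + (48)·z = 0
Row 3: (16)·x + (-8)·3 + (24)·z = 0
Solving gives x = 0, z = 1.
Check: L·(0, 3, 1) = (0, -21, -7) = -7·(0, 3, 1).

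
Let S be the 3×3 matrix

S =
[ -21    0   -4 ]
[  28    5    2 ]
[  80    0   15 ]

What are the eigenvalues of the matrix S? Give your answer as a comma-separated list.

Set up det(lambda·I - S) = 0.
Expanding along the first row, p(lambda) = lambda^3 + lambda^2 - 25·lambda - 25.
Try lambda = -5: p(-5) = 0, so -5 is a root.
Dividing by (lambda + 5) leaves lambda^2 - 4·lambda - 5.
The quadratic factors as (lambda + 1)·(lambda - 5).
Eigenvalues: -5, -1, 5.

-5, -1, 5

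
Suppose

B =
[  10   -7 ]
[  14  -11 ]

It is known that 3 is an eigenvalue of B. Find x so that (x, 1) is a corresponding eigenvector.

1

We need (B - 3I)v = 0.
B - 3I = [[7, -7], [14, -14]].
Row 1: (7)·x + (-7)·1 = 0
Row 2: (14)·x + (-14)·1 = 0
Solving gives x = 1.
Check: B·(1, 1) = (3, 3) = 3·(1, 1).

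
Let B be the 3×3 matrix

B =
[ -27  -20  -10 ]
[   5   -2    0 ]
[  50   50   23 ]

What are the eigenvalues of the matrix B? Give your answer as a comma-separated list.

-7, -2, 3

Compute the characteristic polynomial p(s) = det(sI - B).
Expanding the 3×3 determinant: p(s) = s^3 + 6s^2 - 13s - 42.
Rational-root test: s = 3 gives p(3) = 0.
Dividing by (s - 3) leaves s^2 + 9s + 14.
The quadratic factors as (s + 7)·(s + 2).
Eigenvalues: -7, -2, 3.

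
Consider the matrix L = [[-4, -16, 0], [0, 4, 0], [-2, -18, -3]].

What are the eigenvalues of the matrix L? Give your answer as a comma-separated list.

The characteristic polynomial is p(s) = det(sI - L).
Expanding the 3×3 determinant: p(s) = s^3 + 3s^2 - 16s - 48.
Rational-root test: s = -3 gives p(-3) = 0.
Dividing by (s + 3) leaves s^2 - 16.
The quadratic factors as (s + 4)·(s - 4).
Eigenvalues: -4, -3, 4.

-4, -3, 4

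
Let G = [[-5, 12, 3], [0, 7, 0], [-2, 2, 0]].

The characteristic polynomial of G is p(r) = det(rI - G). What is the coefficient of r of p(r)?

p(r) = r^3 - 2r^2 - 29r - 42.
The coefficient of r is -29.

-29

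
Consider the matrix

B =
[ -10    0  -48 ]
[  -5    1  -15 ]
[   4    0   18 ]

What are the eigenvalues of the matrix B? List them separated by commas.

Compute the characteristic polynomial p(lambda) = det(lambda·I - B).
Expanding the 3×3 determinant: p(lambda) = lambda^3 - 9·lambda^2 + 20·lambda - 12.
Try lambda = 6: p(6) = 0, so 6 is a root.
Dividing by (lambda - 6) leaves lambda^2 - 3·lambda + 2.
The quadratic factors as (lambda - 1)·(lambda - 2).
Eigenvalues: 1, 2, 6.

1, 2, 6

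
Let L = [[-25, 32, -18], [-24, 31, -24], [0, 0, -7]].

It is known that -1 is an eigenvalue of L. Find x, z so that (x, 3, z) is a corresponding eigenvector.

4, 0

We need (L + 1I)v = 0.
L + 1I = [[-24, 32, -18], [-24, 32, -24], [0, 0, -6]].
Row 1: (-24)·x + (32)·3 + (-18)·z = 0
Row 2: (-24)·x + (32)·3 + (-24)·z = 0
Row 3: (0)·x + (0)·3 + (-6)·z = 0
Solving gives x = 4, z = 0.
Check: L·(4, 3, 0) = (-4, -3, 0) = -1·(4, 3, 0).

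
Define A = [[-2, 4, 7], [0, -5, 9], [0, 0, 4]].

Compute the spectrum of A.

A is upper triangular, so its eigenvalues are the diagonal entries.
Diagonal: -2, -5, 4.

-5, -2, 4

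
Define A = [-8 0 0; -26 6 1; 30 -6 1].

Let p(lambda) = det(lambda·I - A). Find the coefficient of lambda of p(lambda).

-44

p(lambda) = lambda^3 + lambda^2 - 44·lambda + 96.
The coefficient of lambda is -44.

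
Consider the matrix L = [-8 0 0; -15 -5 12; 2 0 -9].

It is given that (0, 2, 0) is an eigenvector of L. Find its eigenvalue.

Compute Lv: L·(0, 2, 0) = (0, -10, 0).
Since Lv = λv, compare component 2: -10 = λ·2, so λ = -5.

-5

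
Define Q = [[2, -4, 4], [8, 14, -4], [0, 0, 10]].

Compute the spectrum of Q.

Compute the characteristic polynomial p(lambda) = det(lambda·I - Q).
Expanding along the first row, p(lambda) = lambda^3 - 26·lambda^2 + 220·lambda - 600.
Try lambda = 6: p(6) = 0, so 6 is a root.
Dividing by (lambda - 6) leaves lambda^2 - 20·lambda + 100.
The quadratic factor is (lambda - 10)^2.
Eigenvalues: 6, 10, 10.

6, 10, 10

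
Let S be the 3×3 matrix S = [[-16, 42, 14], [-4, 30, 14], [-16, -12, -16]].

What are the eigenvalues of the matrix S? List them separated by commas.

-12, -2, 12

The characteristic polynomial is p(t) = det(tI - S).
Cofactor expansion gives p(t) = t^3 + 2t^2 - 144t - 288.
Try t = -2: p(-2) = 0, so -2 is a root.
Factor out (t + 2): p(t) = (t + 2)·(t^2 - 144).
The quadratic factors as (t + 12)·(t - 12).
Eigenvalues: -12, -2, 12.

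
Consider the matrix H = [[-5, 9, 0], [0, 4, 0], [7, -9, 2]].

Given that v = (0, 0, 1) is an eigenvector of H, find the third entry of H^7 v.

First find the eigenvalue: Hv = (0, 0, 2) = 2·(0, 0, 1), so λ = 2.
Then H^7 v = λ^7·v = 2^7·(0, 0, 1) = 128·(0, 0, 1) = (0, 0, 128).

128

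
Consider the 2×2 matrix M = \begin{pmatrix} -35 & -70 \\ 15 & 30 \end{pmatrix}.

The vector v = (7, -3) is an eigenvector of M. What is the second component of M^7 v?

234375

First find the eigenvalue: Mv = (-35, 15) = -5·(7, -3), so λ = -5.
Then M^7 v = λ^7·v = (-5)^7·(7, -3) = -78125·(7, -3) = (-546875, 234375).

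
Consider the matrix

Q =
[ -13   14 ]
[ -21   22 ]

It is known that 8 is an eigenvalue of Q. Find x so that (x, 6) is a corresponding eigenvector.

4

We need (Q - 8I)v = 0.
Q - 8I = [[-21, 14], [-21, 14]].
Row 1: (-21)·x + (14)·6 = 0
Row 2: (-21)·x + (14)·6 = 0
Solving gives x = 4.
Check: Q·(4, 6) = (32, 48) = 8·(4, 6).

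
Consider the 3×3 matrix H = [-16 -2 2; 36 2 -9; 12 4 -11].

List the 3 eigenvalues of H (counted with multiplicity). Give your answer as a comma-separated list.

Set up det(λI - H) = 0.
Expanding along the first row, p(λ) = λ^3 + 25λ^2 + 206λ + 560.
Rational-root test: λ = -7 gives p(-7) = 0.
Dividing by (λ + 7) leaves λ^2 + 18λ + 80.
The quadratic factors as (λ + 10)·(λ + 8).
Eigenvalues: -10, -8, -7.

-10, -8, -7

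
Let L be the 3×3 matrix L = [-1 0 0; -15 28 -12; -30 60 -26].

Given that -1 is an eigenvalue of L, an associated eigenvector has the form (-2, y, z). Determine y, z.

-6, -12

We need (L + 1I)v = 0.
L + 1I = [[0, 0, 0], [-15, 29, -12], [-30, 60, -25]].
Row 1: (0)·-2 + (0)·y + (0)·z = 0
Row 2: (-15)·-2 + (29)·y + (-12)·z = 0
Row 3: (-30)·-2 + (60)·y + (-25)·z = 0
Solving gives y = -6, z = -12.
Check: L·(-2, -6, -12) = (2, 6, 12) = -1·(-2, -6, -12).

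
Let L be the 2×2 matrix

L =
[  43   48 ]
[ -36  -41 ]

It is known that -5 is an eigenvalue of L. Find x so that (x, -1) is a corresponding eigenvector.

1

We need (L + 5I)v = 0.
L + 5I = [[48, 48], [-36, -36]].
Row 1: (48)·x + (48)·-1 = 0
Row 2: (-36)·x + (-36)·-1 = 0
Solving gives x = 1.
Check: L·(1, -1) = (-5, 5) = -5·(1, -1).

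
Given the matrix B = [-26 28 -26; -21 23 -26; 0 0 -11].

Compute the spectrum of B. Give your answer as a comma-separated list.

Compute the characteristic polynomial p(λ) = det(λI - B).
Expanding the 3×3 determinant: p(λ) = λ^3 + 14λ^2 + 23λ - 110.
Try λ = 2: p(2) = 0, so 2 is a root.
Dividing by (λ - 2) leaves λ^2 + 16λ + 55.
The quadratic factors as (λ + 11)·(λ + 5).
Eigenvalues: -11, -5, 2.

-11, -5, 2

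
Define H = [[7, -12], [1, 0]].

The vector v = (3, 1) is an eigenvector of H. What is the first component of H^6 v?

2187

First find the eigenvalue: Hv = (9, 3) = 3·(3, 1), so λ = 3.
Then H^6 v = λ^6·v = 3^6·(3, 1) = 729·(3, 1) = (2187, 729).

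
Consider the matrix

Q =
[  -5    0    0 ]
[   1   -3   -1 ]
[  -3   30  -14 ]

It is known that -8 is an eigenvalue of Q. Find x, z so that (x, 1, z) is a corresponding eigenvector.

0, 5

We need (Q + 8I)v = 0.
Q + 8I = [[3, 0, 0], [1, 5, -1], [-3, 30, -6]].
Row 1: (3)·x + (0)·1 + (0)·z = 0
Row 2: (1)·x + (5)·1 + (-1)·z = 0
Row 3: (-3)·x + (30)·1 + (-6)·z = 0
Solving gives x = 0, z = 5.
Check: Q·(0, 1, 5) = (0, -8, -40) = -8·(0, 1, 5).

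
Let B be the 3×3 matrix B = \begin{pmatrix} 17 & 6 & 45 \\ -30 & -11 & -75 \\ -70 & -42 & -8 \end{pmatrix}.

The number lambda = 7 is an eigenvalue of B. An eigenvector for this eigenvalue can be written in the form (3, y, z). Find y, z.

We need (B - 7I)v = 0.
B - 7I = [[10, 6, 45], [-30, -18, -75], [-70, -42, -15]].
Row 1: (10)·3 + (6)·y + (45)·z = 0
Row 2: (-30)·3 + (-18)·y + (-75)·z = 0
Row 3: (-70)·3 + (-42)·y + (-15)·z = 0
Solving gives y = -5, z = 0.
Check: B·(3, -5, 0) = (21, -35, 0) = 7·(3, -5, 0).

-5, 0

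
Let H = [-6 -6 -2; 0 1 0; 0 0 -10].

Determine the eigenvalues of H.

H is upper triangular, so its eigenvalues are the diagonal entries.
Diagonal: -6, 1, -10.

-10, -6, 1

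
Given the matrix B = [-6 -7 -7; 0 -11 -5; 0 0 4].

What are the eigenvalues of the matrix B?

B is upper triangular, so its eigenvalues are the diagonal entries.
Diagonal: -6, -11, 4.

-11, -6, 4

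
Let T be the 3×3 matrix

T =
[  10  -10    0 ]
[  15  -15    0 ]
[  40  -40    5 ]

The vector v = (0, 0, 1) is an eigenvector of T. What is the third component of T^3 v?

First find the eigenvalue: Tv = (0, 0, 5) = 5·(0, 0, 1), so λ = 5.
Then T^3 v = λ^3·v = 5^3·(0, 0, 1) = 125·(0, 0, 1) = (0, 0, 125).

125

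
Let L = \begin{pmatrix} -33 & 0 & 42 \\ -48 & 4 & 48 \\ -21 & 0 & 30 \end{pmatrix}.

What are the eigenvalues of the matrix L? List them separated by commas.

Compute the characteristic polynomial p(λ) = det(λI - L).
Cofactor expansion gives p(λ) = λ^3 - λ^2 - 120λ + 432.
Since p(9) = 0, λ = 9 is a root.
Factor out (λ - 9): p(λ) = (λ - 9)·(λ^2 + 8λ - 48).
The quadratic factors as (λ + 12)·(λ - 4).
Eigenvalues: -12, 4, 9.

-12, 4, 9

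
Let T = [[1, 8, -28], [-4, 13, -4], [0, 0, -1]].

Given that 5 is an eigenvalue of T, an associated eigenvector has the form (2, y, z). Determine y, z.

1, 0

We need (T - 5I)v = 0.
T - 5I = [[-4, 8, -28], [-4, 8, -4], [0, 0, -6]].
Row 1: (-4)·2 + (8)·y + (-28)·z = 0
Row 2: (-4)·2 + (8)·y + (-4)·z = 0
Row 3: (0)·2 + (0)·y + (-6)·z = 0
Solving gives y = 1, z = 0.
Check: T·(2, 1, 0) = (10, 5, 0) = 5·(2, 1, 0).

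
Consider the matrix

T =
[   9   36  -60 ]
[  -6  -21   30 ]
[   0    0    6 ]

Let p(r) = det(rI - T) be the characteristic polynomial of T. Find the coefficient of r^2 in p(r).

6

The coefficient of r^2 of det(rI - T) is −trace(T).
trace(T) = (9) + (-21) + (6) = -6, so the coefficient is 6.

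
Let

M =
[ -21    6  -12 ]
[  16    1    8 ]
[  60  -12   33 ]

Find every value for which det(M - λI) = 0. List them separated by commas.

Compute the characteristic polynomial p(λ) = det(λI - M).
Expanding the 3×3 determinant: p(λ) = λ^3 - 13λ^2 + 39λ - 27.
Since p(1) = 0, λ = 1 is a root.
Dividing by (λ - 1) leaves λ^2 - 12λ + 27.
The quadratic factors as (λ - 3)·(λ - 9).
Eigenvalues: 1, 3, 9.

1, 3, 9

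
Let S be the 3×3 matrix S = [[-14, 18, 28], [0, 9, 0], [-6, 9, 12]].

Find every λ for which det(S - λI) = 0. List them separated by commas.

The characteristic polynomial is p(λ) = det(λI - S).
Cofactor expansion gives p(λ) = λ^3 - 7λ^2 - 18λ.
Since p(0) = 0, λ = 0 is a root.
Dividing by λ leaves λ^2 - 7λ - 18.
The quadratic factors as (λ + 2)·(λ - 9).
Eigenvalues: -2, 0, 9.

-2, 0, 9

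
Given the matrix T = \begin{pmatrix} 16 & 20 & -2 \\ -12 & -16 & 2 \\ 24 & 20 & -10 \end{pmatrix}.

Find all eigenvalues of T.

Compute the characteristic polynomial p(s) = det(sI - T).
Expanding the 3×3 determinant: p(s) = s^3 + 10s^2 - 8s - 192.
Since p(-8) = 0, s = -8 is a root.
Factor out (s + 8): p(s) = (s + 8)·(s^2 + 2s - 24).
The quadratic factors as (s + 6)·(s - 4).
Eigenvalues: -8, -6, 4.

-8, -6, 4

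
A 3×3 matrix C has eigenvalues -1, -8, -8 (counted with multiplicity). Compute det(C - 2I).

If C has eigenvalues -1, -8, -8, then C - 2I has eigenvalues -3, -10, -10.
det(C - 2I) = (-3) · (-10) · (-10) = -300.

-300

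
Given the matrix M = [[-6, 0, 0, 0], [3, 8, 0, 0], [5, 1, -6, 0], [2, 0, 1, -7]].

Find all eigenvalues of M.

-7, -6, -6, 8

M is lower triangular, so its eigenvalues are the diagonal entries.
Diagonal: -6, 8, -6, -7.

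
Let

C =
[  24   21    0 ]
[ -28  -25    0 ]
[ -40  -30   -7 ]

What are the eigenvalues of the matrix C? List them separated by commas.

-7, -4, 3

The characteristic polynomial is p(λ) = det(λI - C).
Expanding along the first row, p(λ) = λ^3 + 8λ^2 - 5λ - 84.
Since p(3) = 0, λ = 3 is a root.
Dividing by (λ - 3) leaves λ^2 + 11λ + 28.
The quadratic factors as (λ + 7)·(λ + 4).
Eigenvalues: -7, -4, 3.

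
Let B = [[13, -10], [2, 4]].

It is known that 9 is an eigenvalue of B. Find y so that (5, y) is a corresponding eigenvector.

We need (B - 9I)v = 0.
B - 9I = [[4, -10], [2, -5]].
Row 1: (4)·5 + (-10)·y = 0
Row 2: (2)·5 + (-5)·y = 0
Solving gives y = 2.
Check: B·(5, 2) = (45, 18) = 9·(5, 2).

2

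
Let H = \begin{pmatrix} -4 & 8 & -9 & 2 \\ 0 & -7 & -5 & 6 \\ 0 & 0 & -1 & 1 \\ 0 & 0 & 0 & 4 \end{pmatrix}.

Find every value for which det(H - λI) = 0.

H is upper triangular, so its eigenvalues are the diagonal entries.
Diagonal: -4, -7, -1, 4.

-7, -4, -1, 4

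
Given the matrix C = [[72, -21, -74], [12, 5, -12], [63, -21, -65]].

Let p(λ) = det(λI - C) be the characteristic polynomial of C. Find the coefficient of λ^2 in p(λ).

The coefficient of λ^2 of det(λI - C) is −trace(C).
trace(C) = (72) + (5) + (-65) = 12, so the coefficient is -12.

-12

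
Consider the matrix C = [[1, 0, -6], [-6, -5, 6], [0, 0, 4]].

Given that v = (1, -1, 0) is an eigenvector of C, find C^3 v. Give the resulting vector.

(1, -1, 0)

First find the eigenvalue: Cv = (1, -1, 0) = 1·(1, -1, 0), so λ = 1.
Then C^3 v = λ^3·v = 1^3·(1, -1, 0) = 1·(1, -1, 0) = (1, -1, 0).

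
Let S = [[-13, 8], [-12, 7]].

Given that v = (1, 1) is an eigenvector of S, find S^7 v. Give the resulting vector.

(-78125, -78125)

First find the eigenvalue: Sv = (-5, -5) = -5·(1, 1), so λ = -5.
Then S^7 v = λ^7·v = (-5)^7·(1, 1) = -78125·(1, 1) = (-78125, -78125).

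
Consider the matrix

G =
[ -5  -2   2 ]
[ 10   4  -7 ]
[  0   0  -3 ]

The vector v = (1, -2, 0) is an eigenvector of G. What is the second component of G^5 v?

First find the eigenvalue: Gv = (-1, 2, 0) = -1·(1, -2, 0), so λ = -1.
Then G^5 v = λ^5·v = (-1)^5·(1, -2, 0) = -1·(1, -2, 0) = (-1, 2, 0).

2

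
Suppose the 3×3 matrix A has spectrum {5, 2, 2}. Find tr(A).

9

trace(A) is the sum of the eigenvalues: (5) + (2) + (2) = 9.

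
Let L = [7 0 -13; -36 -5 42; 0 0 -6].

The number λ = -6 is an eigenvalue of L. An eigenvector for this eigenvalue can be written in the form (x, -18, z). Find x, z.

3, 3

We need (L + 6I)v = 0.
L + 6I = [[13, 0, -13], [-36, 1, 42], [0, 0, 0]].
Row 1: (13)·x + (0)·-18 + (-13)·z = 0
Row 2: (-36)·x + (1)·-18 + (42)·z = 0
Row 3: (0)·x + (0)·-18 + (0)·z = 0
Solving gives x = 3, z = 3.
Check: L·(3, -18, 3) = (-18, 108, -18) = -6·(3, -18, 3).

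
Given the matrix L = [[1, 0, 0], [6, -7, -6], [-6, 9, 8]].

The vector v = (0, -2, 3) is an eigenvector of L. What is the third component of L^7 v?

First find the eigenvalue: Lv = (0, -4, 6) = 2·(0, -2, 3), so λ = 2.
Then L^7 v = λ^7·v = 2^7·(0, -2, 3) = 128·(0, -2, 3) = (0, -256, 384).

384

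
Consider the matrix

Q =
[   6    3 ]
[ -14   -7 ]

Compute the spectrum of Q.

det(Q - rI) = (6 - r)(-7 - r) - (3)·(-14) = r^2 + r.
This factors as (r + 1)·r = 0.
Eigenvalues: -1, 0.

-1, 0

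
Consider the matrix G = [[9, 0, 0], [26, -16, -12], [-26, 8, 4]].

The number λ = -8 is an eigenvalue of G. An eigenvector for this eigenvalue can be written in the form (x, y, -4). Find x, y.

We need (G + 8I)v = 0.
G + 8I = [[17, 0, 0], [26, -8, -12], [-26, 8, 12]].
Row 1: (17)·x + (0)·y + (0)·-4 = 0
Row 2: (26)·x + (-8)·y + (-12)·-4 = 0
Row 3: (-26)·x + (8)·y + (12)·-4 = 0
Solving gives x = 0, y = 6.
Check: G·(0, 6, -4) = (0, -48, 32) = -8·(0, 6, -4).

0, 6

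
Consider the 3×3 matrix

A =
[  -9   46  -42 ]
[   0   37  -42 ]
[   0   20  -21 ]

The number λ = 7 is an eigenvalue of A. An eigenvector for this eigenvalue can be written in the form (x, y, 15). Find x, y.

21, 21

We need (A - 7I)v = 0.
A - 7I = [[-16, 46, -42], [0, 30, -42], [0, 20, -28]].
Row 1: (-16)·x + (46)·y + (-42)·15 = 0
Row 2: (0)·x + (30)·y + (-42)·15 = 0
Row 3: (0)·x + (20)·y + (-28)·15 = 0
Solving gives x = 21, y = 21.
Check: A·(21, 21, 15) = (147, 147, 105) = 7·(21, 21, 15).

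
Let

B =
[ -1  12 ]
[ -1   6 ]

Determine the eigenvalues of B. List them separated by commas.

det(B - rI) = (-1 - r)(6 - r) - (12)·(-1) = r^2 - 5r + 6.
This factors as (r - 2)·(r - 3) = 0.
Eigenvalues: 2, 3.

2, 3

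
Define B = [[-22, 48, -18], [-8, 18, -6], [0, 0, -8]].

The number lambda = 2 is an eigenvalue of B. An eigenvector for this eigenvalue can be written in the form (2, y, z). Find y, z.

1, 0

We need (B - 2I)v = 0.
B - 2I = [[-24, 48, -18], [-8, 16, -6], [0, 0, -10]].
Row 1: (-24)·2 + (48)·y + (-18)·z = 0
Row 2: (-8)·2 + (16)·y + (-6)·z = 0
Row 3: (0)·2 + (0)·y + (-10)·z = 0
Solving gives y = 1, z = 0.
Check: B·(2, 1, 0) = (4, 2, 0) = 2·(2, 1, 0).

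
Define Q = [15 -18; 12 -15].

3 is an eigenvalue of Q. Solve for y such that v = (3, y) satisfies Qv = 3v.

We need (Q - 3I)v = 0.
Q - 3I = [[12, -18], [12, -18]].
Row 1: (12)·3 + (-18)·y = 0
Row 2: (12)·3 + (-18)·y = 0
Solving gives y = 2.
Check: Q·(3, 2) = (9, 6) = 3·(3, 2).

2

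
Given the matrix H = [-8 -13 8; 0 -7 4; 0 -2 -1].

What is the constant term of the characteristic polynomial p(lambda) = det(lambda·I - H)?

p(0) = det(0·I − H) = det(−H) = (−1)^3·det(H).
det(H) = -120, so p(0) = 120.

120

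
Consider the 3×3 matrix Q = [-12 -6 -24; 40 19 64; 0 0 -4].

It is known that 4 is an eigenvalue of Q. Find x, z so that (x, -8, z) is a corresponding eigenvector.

3, 0

We need (Q - 4I)v = 0.
Q - 4I = [[-16, -6, -24], [40, 15, 64], [0, 0, -8]].
Row 1: (-16)·x + (-6)·-8 + (-24)·z = 0
Row 2: (40)·x + (15)·-8 + (64)·z = 0
Row 3: (0)·x + (0)·-8 + (-8)·z = 0
Solving gives x = 3, z = 0.
Check: Q·(3, -8, 0) = (12, -32, 0) = 4·(3, -8, 0).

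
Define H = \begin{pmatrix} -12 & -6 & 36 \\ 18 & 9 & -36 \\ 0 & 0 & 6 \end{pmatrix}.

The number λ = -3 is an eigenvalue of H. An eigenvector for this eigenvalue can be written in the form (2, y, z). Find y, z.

We need (H + 3I)v = 0.
H + 3I = [[-9, -6, 36], [18, 12, -36], [0, 0, 9]].
Row 1: (-9)·2 + (-6)·y + (36)·z = 0
Row 2: (18)·2 + (12)·y + (-36)·z = 0
Row 3: (0)·2 + (0)·y + (9)·z = 0
Solving gives y = -3, z = 0.
Check: H·(2, -3, 0) = (-6, 9, 0) = -3·(2, -3, 0).

-3, 0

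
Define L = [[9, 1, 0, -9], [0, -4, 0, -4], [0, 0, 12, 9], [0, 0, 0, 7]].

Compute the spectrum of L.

L is upper triangular, so its eigenvalues are the diagonal entries.
Diagonal: 9, -4, 12, 7.

-4, 7, 9, 12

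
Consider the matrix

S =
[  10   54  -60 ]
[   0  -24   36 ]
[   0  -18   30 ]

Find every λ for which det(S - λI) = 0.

-6, 10, 12

Set up det(tI - S) = 0.
Expanding along the first row, p(t) = t^3 - 16t^2 - 12t + 720.
Rational-root test: t = 10 gives p(10) = 0.
Dividing by (t - 10) leaves t^2 - 6t - 72.
The quadratic factors as (t + 6)·(t - 12).
Eigenvalues: -6, 10, 12.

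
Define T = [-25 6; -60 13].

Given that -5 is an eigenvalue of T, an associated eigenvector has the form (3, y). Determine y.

We need (T + 5I)v = 0.
T + 5I = [[-20, 6], [-60, 18]].
Row 1: (-20)·3 + (6)·y = 0
Row 2: (-60)·3 + (18)·y = 0
Solving gives y = 10.
Check: T·(3, 10) = (-15, -50) = -5·(3, 10).

10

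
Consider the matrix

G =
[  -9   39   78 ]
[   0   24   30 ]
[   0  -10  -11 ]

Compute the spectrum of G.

-9, 4, 9

Set up det(sI - G) = 0.
Expanding the 3×3 determinant: p(s) = s^3 - 4s^2 - 81s + 324.
Since p(-9) = 0, s = -9 is a root.
Factor out (s + 9): p(s) = (s + 9)·(s^2 - 13s + 36).
The quadratic factors as (s - 4)·(s - 9).
Eigenvalues: -9, 4, 9.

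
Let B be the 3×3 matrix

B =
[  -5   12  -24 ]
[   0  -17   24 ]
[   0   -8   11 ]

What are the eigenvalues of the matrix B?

The characteristic polynomial is p(λ) = det(λI - B).
Expanding the 3×3 determinant: p(λ) = λ^3 + 11λ^2 + 35λ + 25.
Since p(-1) = 0, λ = -1 is a root.
Factor out (λ + 1): p(λ) = (λ + 1)·(λ^2 + 10λ + 25).
The quadratic factor is (λ + 5)^2.
Eigenvalues: -5, -5, -1.

-5, -5, -1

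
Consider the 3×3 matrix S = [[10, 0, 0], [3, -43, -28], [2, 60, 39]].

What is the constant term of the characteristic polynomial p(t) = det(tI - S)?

-30

p(0) = det(0·I − S) = det(−S) = (−1)^3·det(S).
det(S) = 30, so p(0) = -30.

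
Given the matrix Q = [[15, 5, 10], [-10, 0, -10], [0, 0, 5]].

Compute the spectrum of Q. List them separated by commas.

Set up det(μI - Q) = 0.
Cofactor expansion gives p(μ) = μ^3 - 20μ^2 + 125μ - 250.
Try μ = 5: p(5) = 0, so 5 is a root.
Factor out (μ - 5): p(μ) = (μ - 5)·(μ^2 - 15μ + 50).
The quadratic factors as (μ - 5)·(μ - 10).
Eigenvalues: 5, 5, 10.

5, 5, 10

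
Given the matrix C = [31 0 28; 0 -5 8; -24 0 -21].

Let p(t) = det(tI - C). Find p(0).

105

p(0) = det(0·I − C) = det(−C) = (−1)^3·det(C).
det(C) = -105, so p(0) = 105.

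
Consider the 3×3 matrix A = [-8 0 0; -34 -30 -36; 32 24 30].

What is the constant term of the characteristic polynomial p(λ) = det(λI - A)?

-288

p(0) = det(0·I − A) = det(−A) = (−1)^3·det(A).
det(A) = 288, so p(0) = -288.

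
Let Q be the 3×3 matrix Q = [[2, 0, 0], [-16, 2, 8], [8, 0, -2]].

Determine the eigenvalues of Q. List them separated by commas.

Compute the characteristic polynomial p(λ) = det(λI - Q).
Cofactor expansion gives p(λ) = λ^3 - 2λ^2 - 4λ + 8.
Try λ = 2: p(2) = 0, so 2 is a root.
Factor out (λ - 2): p(λ) = (λ - 2)·(λ^2 - 4).
The quadratic factors as (λ + 2)·(λ - 2).
Eigenvalues: -2, 2, 2.

-2, 2, 2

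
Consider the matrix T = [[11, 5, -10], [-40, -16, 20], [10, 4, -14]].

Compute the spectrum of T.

The characteristic polynomial is p(μ) = det(μI - T).
Cofactor expansion gives p(μ) = μ^3 + 19μ^2 + 114μ + 216.
Since p(-9) = 0, μ = -9 is a root.
Factor out (μ + 9): p(μ) = (μ + 9)·(μ^2 + 10μ + 24).
The quadratic factors as (μ + 6)·(μ + 4).
Eigenvalues: -9, -6, -4.

-9, -6, -4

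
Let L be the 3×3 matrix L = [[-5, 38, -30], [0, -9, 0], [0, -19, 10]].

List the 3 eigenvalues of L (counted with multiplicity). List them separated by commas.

The characteristic polynomial is p(r) = det(rI - L).
Cofactor expansion gives p(r) = r^3 + 4r^2 - 95r - 450.
Since p(10) = 0, r = 10 is a root.
Factor out (r - 10): p(r) = (r - 10)·(r^2 + 14r + 45).
The quadratic factors as (r + 9)·(r + 5).
Eigenvalues: -9, -5, 10.

-9, -5, 10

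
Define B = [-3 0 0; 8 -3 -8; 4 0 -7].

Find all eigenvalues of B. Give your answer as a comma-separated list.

-7, -3, -3

Compute the characteristic polynomial p(μ) = det(μI - B).
Expanding the 3×3 determinant: p(μ) = μ^3 + 13μ^2 + 51μ + 63.
Try μ = -7: p(-7) = 0, so -7 is a root.
Dividing by (μ + 7) leaves μ^2 + 6μ + 9.
The quadratic factor is (μ + 3)^2.
Eigenvalues: -7, -3, -3.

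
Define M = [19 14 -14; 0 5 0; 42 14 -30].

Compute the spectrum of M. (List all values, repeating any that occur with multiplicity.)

Set up det(sI - M) = 0.
Expanding the 3×3 determinant: p(s) = s^3 + 6s^2 - 37s - 90.
Rational-root test: s = 5 gives p(5) = 0.
Factor out (s - 5): p(s) = (s - 5)·(s^2 + 11s + 18).
The quadratic factors as (s + 9)·(s + 2).
Eigenvalues: -9, -2, 5.

-9, -2, 5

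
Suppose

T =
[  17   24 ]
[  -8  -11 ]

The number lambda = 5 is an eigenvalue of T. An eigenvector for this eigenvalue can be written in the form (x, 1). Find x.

-2

We need (T - 5I)v = 0.
T - 5I = [[12, 24], [-8, -16]].
Row 1: (12)·x + (24)·1 = 0
Row 2: (-8)·x + (-16)·1 = 0
Solving gives x = -2.
Check: T·(-2, 1) = (-10, 5) = 5·(-2, 1).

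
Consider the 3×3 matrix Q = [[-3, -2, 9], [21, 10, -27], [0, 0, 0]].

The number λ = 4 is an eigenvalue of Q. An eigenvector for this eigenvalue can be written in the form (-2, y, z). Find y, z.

7, 0

We need (Q - 4I)v = 0.
Q - 4I = [[-7, -2, 9], [21, 6, -27], [0, 0, -4]].
Row 1: (-7)·-2 + (-2)·y + (9)·z = 0
Row 2: (21)·-2 + (6)·y + (-27)·z = 0
Row 3: (0)·-2 + (0)·y + (-4)·z = 0
Solving gives y = 7, z = 0.
Check: Q·(-2, 7, 0) = (-8, 28, 0) = 4·(-2, 7, 0).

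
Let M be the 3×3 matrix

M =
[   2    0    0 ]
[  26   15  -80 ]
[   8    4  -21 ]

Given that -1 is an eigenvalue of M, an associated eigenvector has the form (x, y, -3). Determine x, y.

0, -15

We need (M + 1I)v = 0.
M + 1I = [[3, 0, 0], [26, 16, -80], [8, 4, -20]].
Row 1: (3)·x + (0)·y + (0)·-3 = 0
Row 2: (26)·x + (16)·y + (-80)·-3 = 0
Row 3: (8)·x + (4)·y + (-20)·-3 = 0
Solving gives x = 0, y = -15.
Check: M·(0, -15, -3) = (0, 15, 3) = -1·(0, -15, -3).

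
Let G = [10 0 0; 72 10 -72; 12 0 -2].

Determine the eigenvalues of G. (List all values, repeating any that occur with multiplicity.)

-2, 10, 10

Set up det(tI - G) = 0.
Expanding the 3×3 determinant: p(t) = t^3 - 18t^2 + 60t + 200.
Try t = -2: p(-2) = 0, so -2 is a root.
Factor out (t + 2): p(t) = (t + 2)·(t^2 - 20t + 100).
The quadratic factor is (t - 10)^2.
Eigenvalues: -2, 10, 10.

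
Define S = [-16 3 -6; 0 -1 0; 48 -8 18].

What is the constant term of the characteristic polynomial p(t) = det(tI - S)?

0

p(0) = det(0·I − S) = det(−S) = (−1)^3·det(S).
det(S) = 0, so p(0) = 0.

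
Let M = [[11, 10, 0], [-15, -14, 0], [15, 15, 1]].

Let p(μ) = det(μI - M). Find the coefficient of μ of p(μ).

p(μ) = μ^3 + 2μ^2 - 7μ + 4.
The coefficient of μ is -7.

-7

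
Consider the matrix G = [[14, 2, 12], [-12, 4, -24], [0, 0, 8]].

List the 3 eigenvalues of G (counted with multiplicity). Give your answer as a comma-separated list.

8, 8, 10

Compute the characteristic polynomial p(μ) = det(μI - G).
Expanding the 3×3 determinant: p(μ) = μ^3 - 26μ^2 + 224μ - 640.
Try μ = 8: p(8) = 0, so 8 is a root.
Dividing by (μ - 8) leaves μ^2 - 18μ + 80.
The quadratic factors as (μ - 8)·(μ - 10).
Eigenvalues: 8, 8, 10.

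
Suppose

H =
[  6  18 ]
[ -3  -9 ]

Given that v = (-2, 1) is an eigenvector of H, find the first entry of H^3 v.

First find the eigenvalue: Hv = (6, -3) = -3·(-2, 1), so λ = -3.
Then H^3 v = λ^3·v = (-3)^3·(-2, 1) = -27·(-2, 1) = (54, -27).

54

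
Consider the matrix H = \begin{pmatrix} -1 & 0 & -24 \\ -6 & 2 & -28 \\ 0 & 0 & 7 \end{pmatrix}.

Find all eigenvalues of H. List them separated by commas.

-1, 2, 7

The characteristic polynomial is p(λ) = det(λI - H).
Cofactor expansion gives p(λ) = λ^3 - 8λ^2 + 5λ + 14.
Since p(-1) = 0, λ = -1 is a root.
Factor out (λ + 1): p(λ) = (λ + 1)·(λ^2 - 9λ + 14).
The quadratic factors as (λ - 2)·(λ - 7).
Eigenvalues: -1, 2, 7.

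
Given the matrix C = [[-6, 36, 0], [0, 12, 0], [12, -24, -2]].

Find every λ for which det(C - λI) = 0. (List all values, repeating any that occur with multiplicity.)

-6, -2, 12

The characteristic polynomial is p(t) = det(tI - C).
Cofactor expansion gives p(t) = t^3 - 4t^2 - 84t - 144.
Try t = -2: p(-2) = 0, so -2 is a root.
Dividing by (t + 2) leaves t^2 - 6t - 72.
The quadratic factors as (t + 6)·(t - 12).
Eigenvalues: -6, -2, 12.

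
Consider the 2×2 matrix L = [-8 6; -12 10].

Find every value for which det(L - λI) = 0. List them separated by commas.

det(L - sI) = (-8 - s)(10 - s) - (6)·(-12) = s^2 - 2s - 8.
This factors as (s + 2)·(s - 4) = 0.
Eigenvalues: -2, 4.

-2, 4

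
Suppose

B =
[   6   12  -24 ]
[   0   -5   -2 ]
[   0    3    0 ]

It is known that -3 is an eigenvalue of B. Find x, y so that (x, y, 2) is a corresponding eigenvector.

We need (B + 3I)v = 0.
B + 3I = [[9, 12, -24], [0, -2, -2], [0, 3, 3]].
Row 1: (9)·x + (12)·y + (-24)·2 = 0
Row 2: (0)·x + (-2)·y + (-2)·2 = 0
Row 3: (0)·x + (3)·y + (3)·2 = 0
Solving gives x = 8, y = -2.
Check: B·(8, -2, 2) = (-24, 6, -6) = -3·(8, -2, 2).

8, -2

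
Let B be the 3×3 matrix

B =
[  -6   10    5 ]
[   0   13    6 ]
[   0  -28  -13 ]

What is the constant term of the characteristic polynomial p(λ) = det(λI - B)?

p(0) = det(0·I − B) = det(−B) = (−1)^3·det(B).
det(B) = 6, so p(0) = -6.

-6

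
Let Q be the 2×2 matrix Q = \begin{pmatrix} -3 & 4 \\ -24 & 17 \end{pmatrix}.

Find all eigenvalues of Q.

det(Q - rI) = (-3 - r)(17 - r) - (4)·(-24) = r^2 - 14r + 45.
This factors as (r - 5)·(r - 9) = 0.
Eigenvalues: 5, 9.

5, 9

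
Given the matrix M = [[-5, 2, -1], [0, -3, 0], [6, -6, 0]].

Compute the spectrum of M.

-3, -3, -2

The characteristic polynomial is p(t) = det(tI - M).
Cofactor expansion gives p(t) = t^3 + 8t^2 + 21t + 18.
Since p(-2) = 0, t = -2 is a root.
Factor out (t + 2): p(t) = (t + 2)·(t^2 + 6t + 9).
The quadratic factor is (t + 3)^2.
Eigenvalues: -3, -3, -2.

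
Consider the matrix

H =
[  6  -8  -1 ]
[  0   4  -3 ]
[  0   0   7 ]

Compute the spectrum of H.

H is upper triangular, so its eigenvalues are the diagonal entries.
Diagonal: 6, 4, 7.

4, 6, 7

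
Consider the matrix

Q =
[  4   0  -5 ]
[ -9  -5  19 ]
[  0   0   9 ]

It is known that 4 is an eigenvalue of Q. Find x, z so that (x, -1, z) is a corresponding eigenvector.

1, 0

We need (Q - 4I)v = 0.
Q - 4I = [[0, 0, -5], [-9, -9, 19], [0, 0, 5]].
Row 1: (0)·x + (0)·-1 + (-5)·z = 0
Row 2: (-9)·x + (-9)·-1 + (19)·z = 0
Row 3: (0)·x + (0)·-1 + (5)·z = 0
Solving gives x = 1, z = 0.
Check: Q·(1, -1, 0) = (4, -4, 0) = 4·(1, -1, 0).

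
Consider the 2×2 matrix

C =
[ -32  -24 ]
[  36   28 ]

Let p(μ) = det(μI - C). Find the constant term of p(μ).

p(μ) = μ^2 + 4μ - 32.
The constant term is -32.

-32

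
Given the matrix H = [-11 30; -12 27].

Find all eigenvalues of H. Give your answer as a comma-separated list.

7, 9

det(H - λI) = (-11 - λ)(27 - λ) - (30)·(-12) = λ^2 - 16λ + 63.
This factors as (λ - 7)·(λ - 9) = 0.
Eigenvalues: 7, 9.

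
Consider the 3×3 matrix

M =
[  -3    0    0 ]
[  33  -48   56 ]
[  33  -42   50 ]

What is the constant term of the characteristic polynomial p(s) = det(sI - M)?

-144

p(0) = det(0·I − M) = det(−M) = (−1)^3·det(M).
det(M) = 144, so p(0) = -144.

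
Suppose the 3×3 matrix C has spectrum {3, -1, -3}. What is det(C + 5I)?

If C has eigenvalues 3, -1, -3, then C + 5I has eigenvalues 8, 4, 2.
det(C + 5I) = (8) · (4) · (2) = 64.

64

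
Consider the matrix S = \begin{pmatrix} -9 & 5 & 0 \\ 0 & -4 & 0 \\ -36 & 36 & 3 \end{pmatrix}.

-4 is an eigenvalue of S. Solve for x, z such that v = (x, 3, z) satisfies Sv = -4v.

3, 0

We need (S + 4I)v = 0.
S + 4I = [[-5, 5, 0], [0, 0, 0], [-36, 36, 7]].
Row 1: (-5)·x + (5)·3 + (0)·z = 0
Row 2: (0)·x + (0)·3 + (0)·z = 0
Row 3: (-36)·x + (36)·3 + (7)·z = 0
Solving gives x = 3, z = 0.
Check: S·(3, 3, 0) = (-12, -12, 0) = -4·(3, 3, 0).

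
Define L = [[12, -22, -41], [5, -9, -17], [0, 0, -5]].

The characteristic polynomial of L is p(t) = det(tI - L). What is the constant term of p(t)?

p(t) = t^3 + 2t^2 - 13t + 10.
The constant term is 10.

10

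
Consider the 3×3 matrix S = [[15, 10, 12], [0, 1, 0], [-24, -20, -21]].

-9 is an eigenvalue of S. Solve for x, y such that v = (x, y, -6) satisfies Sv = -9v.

We need (S + 9I)v = 0.
S + 9I = [[24, 10, 12], [0, 10, 0], [-24, -20, -12]].
Row 1: (24)·x + (10)·y + (12)·-6 = 0
Row 2: (0)·x + (10)·y + (0)·-6 = 0
Row 3: (-24)·x + (-20)·y + (-12)·-6 = 0
Solving gives x = 3, y = 0.
Check: S·(3, 0, -6) = (-27, 0, 54) = -9·(3, 0, -6).

3, 0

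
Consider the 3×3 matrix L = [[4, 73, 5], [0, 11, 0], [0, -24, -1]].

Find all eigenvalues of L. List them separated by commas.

The characteristic polynomial is p(λ) = det(λI - L).
Cofactor expansion gives p(λ) = λ^3 - 14λ^2 + 29λ + 44.
Since p(4) = 0, λ = 4 is a root.
Dividing by (λ - 4) leaves λ^2 - 10λ - 11.
The quadratic factors as (λ + 1)·(λ - 11).
Eigenvalues: -1, 4, 11.

-1, 4, 11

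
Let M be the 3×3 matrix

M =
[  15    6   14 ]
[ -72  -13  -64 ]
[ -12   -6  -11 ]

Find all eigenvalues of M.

Compute the characteristic polynomial p(r) = det(rI - M).
Expanding along the first row, p(r) = r^3 + 9r^2 - r - 105.
Rational-root test: r = 3 gives p(3) = 0.
Dividing by (r - 3) leaves r^2 + 12r + 35.
The quadratic factors as (r + 7)·(r + 5).
Eigenvalues: -7, -5, 3.

-7, -5, 3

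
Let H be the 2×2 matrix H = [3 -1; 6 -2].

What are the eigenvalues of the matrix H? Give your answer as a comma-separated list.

0, 1

det(H - sI) = (3 - s)(-2 - s) - (-1)·(6) = s^2 - s.
This factors as s·(s - 1) = 0.
Eigenvalues: 0, 1.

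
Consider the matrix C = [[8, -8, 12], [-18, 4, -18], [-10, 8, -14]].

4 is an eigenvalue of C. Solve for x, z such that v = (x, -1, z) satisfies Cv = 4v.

1, -1

We need (C - 4I)v = 0.
C - 4I = [[4, -8, 12], [-18, 0, -18], [-10, 8, -18]].
Row 1: (4)·x + (-8)·-1 + (12)·z = 0
Row 2: (-18)·x + (0)·-1 + (-18)·z = 0
Row 3: (-10)·x + (8)·-1 + (-18)·z = 0
Solving gives x = 1, z = -1.
Check: C·(1, -1, -1) = (4, -4, -4) = 4·(1, -1, -1).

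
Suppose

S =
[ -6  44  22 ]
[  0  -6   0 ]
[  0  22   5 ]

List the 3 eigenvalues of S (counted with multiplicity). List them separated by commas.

The characteristic polynomial is p(λ) = det(λI - S).
Cofactor expansion gives p(λ) = λ^3 + 7λ^2 - 24λ - 180.
Try λ = 5: p(5) = 0, so 5 is a root.
Dividing by (λ - 5) leaves λ^2 + 12λ + 36.
The quadratic factor is (λ + 6)^2.
Eigenvalues: -6, -6, 5.

-6, -6, 5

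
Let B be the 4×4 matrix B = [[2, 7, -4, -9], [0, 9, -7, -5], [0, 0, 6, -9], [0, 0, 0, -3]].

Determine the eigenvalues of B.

-3, 2, 6, 9

B is upper triangular, so its eigenvalues are the diagonal entries.
Diagonal: 2, 9, 6, -3.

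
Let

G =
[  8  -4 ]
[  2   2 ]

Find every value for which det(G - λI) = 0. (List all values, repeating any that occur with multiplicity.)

4, 6

det(G - sI) = (8 - s)(2 - s) - (-4)·(2) = s^2 - 10s + 24.
This factors as (s - 4)·(s - 6) = 0.
Eigenvalues: 4, 6.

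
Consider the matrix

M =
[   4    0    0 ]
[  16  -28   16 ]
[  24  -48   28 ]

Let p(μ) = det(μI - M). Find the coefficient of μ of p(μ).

p(μ) = μ^3 - 4μ^2 - 16μ + 64.
The coefficient of μ is -16.

-16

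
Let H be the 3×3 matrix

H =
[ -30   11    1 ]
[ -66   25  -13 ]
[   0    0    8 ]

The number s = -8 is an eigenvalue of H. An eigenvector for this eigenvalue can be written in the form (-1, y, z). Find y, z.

-2, 0

We need (H + 8I)v = 0.
H + 8I = [[-22, 11, 1], [-66, 33, -13], [0, 0, 16]].
Row 1: (-22)·-1 + (11)·y + (1)·z = 0
Row 2: (-66)·-1 + (33)·y + (-13)·z = 0
Row 3: (0)·-1 + (0)·y + (16)·z = 0
Solving gives y = -2, z = 0.
Check: H·(-1, -2, 0) = (8, 16, 0) = -8·(-1, -2, 0).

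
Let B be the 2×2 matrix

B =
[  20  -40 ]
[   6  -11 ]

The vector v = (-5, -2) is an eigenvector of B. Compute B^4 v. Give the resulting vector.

First find the eigenvalue: Bv = (-20, -8) = 4·(-5, -2), so λ = 4.
Then B^4 v = λ^4·v = 4^4·(-5, -2) = 256·(-5, -2) = (-1280, -512).

(-1280, -512)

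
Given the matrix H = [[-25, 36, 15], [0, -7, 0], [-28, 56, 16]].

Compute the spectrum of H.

-7, -5, -4

Compute the characteristic polynomial p(t) = det(tI - H).
Cofactor expansion gives p(t) = t^3 + 16t^2 + 83t + 140.
Try t = -7: p(-7) = 0, so -7 is a root.
Factor out (t + 7): p(t) = (t + 7)·(t^2 + 9t + 20).
The quadratic factors as (t + 5)·(t + 4).
Eigenvalues: -7, -5, -4.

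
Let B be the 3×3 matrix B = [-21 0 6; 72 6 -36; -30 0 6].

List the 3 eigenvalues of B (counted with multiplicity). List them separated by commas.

Set up det(sI - B) = 0.
Cofactor expansion gives p(s) = s^3 + 9s^2 - 36s - 324.
Rational-root test: s = -6 gives p(-6) = 0.
Dividing by (s + 6) leaves s^2 + 3s - 54.
The quadratic factors as (s + 9)·(s - 6).
Eigenvalues: -9, -6, 6.

-9, -6, 6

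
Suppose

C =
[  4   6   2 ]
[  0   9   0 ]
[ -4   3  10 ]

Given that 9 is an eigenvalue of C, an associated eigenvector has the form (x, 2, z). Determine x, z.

We need (C - 9I)v = 0.
C - 9I = [[-5, 6, 2], [0, 0, 0], [-4, 3, 1]].
Row 1: (-5)·x + (6)·2 + (2)·z = 0
Row 2: (0)·x + (0)·2 + (0)·z = 0
Row 3: (-4)·x + (3)·2 + (1)·z = 0
Solving gives x = 0, z = -6.
Check: C·(0, 2, -6) = (0, 18, -54) = 9·(0, 2, -6).

0, -6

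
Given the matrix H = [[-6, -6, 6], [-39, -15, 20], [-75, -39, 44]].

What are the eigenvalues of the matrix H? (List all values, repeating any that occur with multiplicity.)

5, 6, 12

The characteristic polynomial is p(lambda) = det(lambda·I - H).
Expanding the 3×3 determinant: p(lambda) = lambda^3 - 23·lambda^2 + 162·lambda - 360.
Rational-root test: lambda = 6 gives p(6) = 0.
Dividing by (lambda - 6) leaves lambda^2 - 17·lambda + 60.
The quadratic factors as (lambda - 5)·(lambda - 12).
Eigenvalues: 5, 6, 12.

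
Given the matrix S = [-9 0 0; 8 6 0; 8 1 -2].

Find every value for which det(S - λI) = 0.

S is lower triangular, so its eigenvalues are the diagonal entries.
Diagonal: -9, 6, -2.

-9, -2, 6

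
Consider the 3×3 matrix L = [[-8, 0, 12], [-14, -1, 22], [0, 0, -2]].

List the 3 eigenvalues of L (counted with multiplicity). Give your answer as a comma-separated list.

The characteristic polynomial is p(λ) = det(λI - L).
Cofactor expansion gives p(λ) = λ^3 + 11λ^2 + 26λ + 16.
Try λ = -8: p(-8) = 0, so -8 is a root.
Dividing by (λ + 8) leaves λ^2 + 3λ + 2.
The quadratic factors as (λ + 2)·(λ + 1).
Eigenvalues: -8, -2, -1.

-8, -2, -1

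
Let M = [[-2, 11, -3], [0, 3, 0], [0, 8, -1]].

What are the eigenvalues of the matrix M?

Set up det(tI - M) = 0.
Expanding the 3×3 determinant: p(t) = t^3 - 7t - 6.
Since p(-1) = 0, t = -1 is a root.
Dividing by (t + 1) leaves t^2 - t - 6.
The quadratic factors as (t + 2)·(t - 3).
Eigenvalues: -2, -1, 3.

-2, -1, 3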